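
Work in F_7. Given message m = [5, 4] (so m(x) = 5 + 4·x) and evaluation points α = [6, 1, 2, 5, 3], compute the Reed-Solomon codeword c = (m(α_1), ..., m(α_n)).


c = [1, 2, 6, 4, 3]

Message polynomial: m(x) = 5 + 4·x (mod 7).
For each evaluation point α_i, compute m(α_i) mod 7:
  α_1 = 6: Horner steps 4 → 1, so m(6) = 1.
  α_2 = 1: Horner steps 4 → 2, so m(1) = 2.
  α_3 = 2: Horner steps 4 → 6, so m(2) = 6.
  α_4 = 5: Horner steps 4 → 4, so m(5) = 4.
  α_5 = 3: Horner steps 4 → 3, so m(3) = 3.
Codeword c = [1, 2, 6, 4, 3] ∈ F_7^5.


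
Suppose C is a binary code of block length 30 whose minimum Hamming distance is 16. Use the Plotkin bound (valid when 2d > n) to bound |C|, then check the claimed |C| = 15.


Plotkin bound M ≤ 16; given |C| = 15 ≤ bound (satisfied).

Check applicability: 2d = 32, n = 30.
2d − n = 2 > 0, so Plotkin applies.
Compute d/(2d−n) = 16/2 ≈ 8.0000.
⌊d/(2d−n)⌋ = 8.
Plotkin bound: M ≤ 2·8 = 16.
Given |C| = 15, check: satisfied.
This |C| is below the Plotkin bound.


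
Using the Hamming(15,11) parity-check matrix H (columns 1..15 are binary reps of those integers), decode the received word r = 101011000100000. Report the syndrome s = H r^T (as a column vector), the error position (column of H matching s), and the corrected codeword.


s = (1, 0, 1, 1)^T, error position = 11, corrected codeword c = 101011000110000

Compute s = H r^T mod 2 one row at a time:
  s_1 = 0 + 0 + 1 + 0 + 0 + 0 + 0 + 0 = 1 ≡ 1 (mod 2).
  s_2 = 0 + 1 + 1 + 0 + 0 + 0 + 0 + 0 = 2 ≡ 0 (mod 2).
  s_3 = 0 + 1 + 1 + 0 + 1 + 0 + 0 + 0 = 3 ≡ 1 (mod 2).
  s_4 = 1 + 1 + 1 + 0 + 0 + 0 + 0 + 0 = 3 ≡ 1 (mod 2).
s = (1, 0, 1, 1)^T — this equals column 11 of H (binary 1011), so error is at position 11.
Correct: flip bit 11 of r = 101011000100000 to get c = 101011000110000.


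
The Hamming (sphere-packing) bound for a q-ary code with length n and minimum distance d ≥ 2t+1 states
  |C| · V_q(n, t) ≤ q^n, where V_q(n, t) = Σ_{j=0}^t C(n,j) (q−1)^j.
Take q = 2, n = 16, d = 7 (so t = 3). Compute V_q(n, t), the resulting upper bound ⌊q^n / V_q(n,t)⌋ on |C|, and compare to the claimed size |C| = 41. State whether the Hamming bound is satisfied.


V_q(n, t) = 697, q^n = 65536, Hamming bound = 94, |C| = 41 ≤ bound (satisfied).

Step 1: Compute V_q(n, t) = Σ_{j=0}^3 C(n, j) (q−1)^j.
  j = 0: C(16,0)·(1)^0 = 1·1 = 1.
  j = 1: C(16,1)·(1)^1 = 16·1 = 16.
  j = 2: C(16,2)·(1)^2 = 120·1 = 120.
  j = 3: C(16,3)·(1)^3 = 560·1 = 560.
  V_q(n, t) = 1 + 16 + 120 + 560 = 697.
Step 2: q^n = 2^16 = 65536.
Step 3: Hamming bound ⌊q^n / V_q(n,t)⌋ = ⌊65536/697⌋ = 94.
Step 4: Compare |C| = 41 to 94: satisfied.
The claimed |C| lies below the Hamming bound.


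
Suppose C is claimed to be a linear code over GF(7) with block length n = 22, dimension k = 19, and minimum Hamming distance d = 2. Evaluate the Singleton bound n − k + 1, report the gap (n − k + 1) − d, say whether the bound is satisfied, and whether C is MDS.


Singleton RHS = n − k + 1 = 4, slack = 2, bound satisfied, not MDS.

Singleton bound: d ≤ n − k + 1.
Here n = 22, k = 19, so n − k + 1 = 4.
Given d = 2, check d ≤ 4: YES.
Slack = (n − k + 1) − d = 2.
The code is NOT MDS (slack = 2 > 0).
Description: the claimed parameters are [22, 19, 2]_7; such a code would be non-MDS.


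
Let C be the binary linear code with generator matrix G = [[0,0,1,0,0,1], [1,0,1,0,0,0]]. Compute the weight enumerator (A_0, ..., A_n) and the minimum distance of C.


Weight distribution: A_0 = 1, A_2 = 3. Minimum distance d = 2.

Enumerate all 2^2 = 4 messages m ∈ F_2^2.
For each, compute codeword c = mG in F_2^6, then tally its weight.
  m = 00 → c = 000000, weight = 0.
  m = 10 → c = 001001, weight = 2.
  m = 01 → c = 101000, weight = 2.
  m = 11 → c = 100001, weight = 2.
Tally weights:
  weight 0: 1 codewords.
  weight 2: 3 codewords.
Minimum distance d = smallest w > 0 with A_w > 0 = 2.
Sanity: Σ A_w = 4 = 2^2 = 4 ✓.


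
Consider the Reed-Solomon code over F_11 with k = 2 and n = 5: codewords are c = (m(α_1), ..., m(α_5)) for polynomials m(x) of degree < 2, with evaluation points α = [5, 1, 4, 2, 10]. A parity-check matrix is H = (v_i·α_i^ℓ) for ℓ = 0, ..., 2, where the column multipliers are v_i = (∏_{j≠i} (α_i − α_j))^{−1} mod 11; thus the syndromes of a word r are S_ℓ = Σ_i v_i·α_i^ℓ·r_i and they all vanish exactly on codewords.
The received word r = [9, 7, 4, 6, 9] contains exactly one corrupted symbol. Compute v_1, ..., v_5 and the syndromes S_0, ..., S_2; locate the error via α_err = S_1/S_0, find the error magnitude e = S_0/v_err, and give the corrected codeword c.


S = (1, 5, 3), error at position 1, error magnitude e = 6, c = [3, 7, 4, 6, 9].

Step 1: column multipliers v_i = (∏_{j≠i}(α_i − α_j))^{−1} mod 11.
  i = 1 (α = 5): (5−1)(5−4)(5−2)(5−10) = 4·1·3·(−5) = −60 ≡ 6, so v_1 = 6^{−1} = 2 (mod 11).
  i = 2 (α = 1): (1−5)(1−4)(1−2)(1−10) = (−4)·(−3)·(−1)·(−9) = 108 ≡ 9, so v_2 = 9^{−1} = 5 (mod 11).
  i = 3 (α = 4): (4−5)(4−1)(4−2)(4−10) = (−1)·3·2·(−6) = 36 ≡ 3, so v_3 = 3^{−1} = 4 (mod 11).
  i = 4 (α = 2): (2−5)(2−1)(2−4)(2−10) = (−3)·1·(−2)·(−8) = −48 ≡ 7, so v_4 = 7^{−1} = 8 (mod 11).
  i = 5 (α = 10): (10−5)(10−1)(10−4)(10−2) = 5·9·6·8 = 2160 ≡ 4, so v_5 = 4^{−1} = 3 (mod 11).
  v = [2, 5, 4, 8, 3].
Step 2: syndromes of r = [9, 7, 4, 6, 9] (all sums mod 11).
  S_0 = Σ v_i r_i = 2·9 + 5·7 + 4·4 + 8·6 + 3·9 = 144 ≡ 1.
  S_1 = Σ v_i α_i r_i = 2·5·9 + 5·1·7 + 4·4·4 + 8·2·6 + 3·10·9 = 555 ≡ 5.
  α_i^2 mod 11 = [3, 1, 5, 4, 1].
  S_2 = Σ v_i α_i^2 r_i = 2·3·9 + 5·1·7 + 4·5·4 + 8·4·6 + 3·1·9 = 388 ≡ 3.
  S = (1, 5, 3) ≠ 0, so r is not a codeword (an error is present).
Step 3: locate the error. For a single error e at position i, S_ℓ = v_i·e·α_i^ℓ, so α_err = S_1/S_0.
  S_0^{−1} = 1^{−1} = 1 (mod 11), so α_err = 5·1 = 5 ≡ 5 = α_1. Error position i = 1.
  Consistency check: S_2/S_1 = 3·9 = 27 ≡ 5 = α_err ✓ (single-error assumption holds).
Step 4: error magnitude e = S_0/v_1 = S_0·∏_{j≠1}(α_1 − α_j) = 1·6 = 6 ≡ 6 (mod 11).
Step 5: correct position 1: c_1 = r_1 − e = 9 − 6 ≡ 3 (mod 11). Hence c = [3, 7, 4, 6, 9].
  Check: interpolating c through the α_i gives m(x) = 8 + 10·x (degree < 2) with m(α_i) = c_i for every i, so c is indeed a codeword.


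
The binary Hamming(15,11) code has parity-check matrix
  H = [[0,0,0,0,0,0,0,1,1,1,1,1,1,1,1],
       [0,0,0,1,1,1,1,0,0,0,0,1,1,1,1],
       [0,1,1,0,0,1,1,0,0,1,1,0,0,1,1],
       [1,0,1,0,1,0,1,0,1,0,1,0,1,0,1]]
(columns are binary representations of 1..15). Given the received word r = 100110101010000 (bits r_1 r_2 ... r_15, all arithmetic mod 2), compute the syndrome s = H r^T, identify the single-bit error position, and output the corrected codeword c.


s = (0, 1, 0, 1)^T, error position = 5, corrected codeword c = 100100101010000

Compute s = H r^T mod 2 one row at a time:
  s_1 = 0 + 1 + 0 + 1 + 0 + 0 + 0 + 0 = 2 ≡ 0 (mod 2).
  s_2 = 1 + 1 + 0 + 1 + 0 + 0 + 0 + 0 = 3 ≡ 1 (mod 2).
  s_3 = 0 + 0 + 0 + 1 + 0 + 1 + 0 + 0 = 2 ≡ 0 (mod 2).
  s_4 = 1 + 0 + 1 + 1 + 1 + 1 + 0 + 0 = 5 ≡ 1 (mod 2).
s = (0, 1, 0, 1)^T — this equals column 5 of H (binary 0101), so error is at position 5.
Correct: flip bit 5 of r = 100110101010000 to get c = 100100101010000.


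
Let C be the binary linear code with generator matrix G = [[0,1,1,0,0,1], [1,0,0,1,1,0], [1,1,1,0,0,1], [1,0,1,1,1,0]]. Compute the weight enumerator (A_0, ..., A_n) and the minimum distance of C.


Weight distribution: A_0 = 1, A_1 = 2, A_2 = 3, A_3 = 4, A_4 = 3, A_5 = 2, A_6 = 1. Minimum distance d = 1.

Enumerate all 2^4 = 16 messages m ∈ F_2^4.
For each, compute codeword c = mG in F_2^6, then tally its weight.
  m = 0000 → c = 000000, weight = 0.
  m = 1000 → c = 011001, weight = 3.
  m = 0100 → c = 100110, weight = 3.
  m = 1100 → c = 111111, weight = 6.
  m = 0010 → c = 111001, weight = 4.
  m = 1010 → c = 100000, weight = 1.
  m = 0110 → c = 011111, weight = 5.
  m = 1110 → c = 000110, weight = 2.
  m = 0001 → c = 101110, weight = 4.
  m = 1001 → c = 110111, weight = 5.
  m = 0101 → c = 001000, weight = 1.
  m = 1101 → c = 010001, weight = 2.
  m = 0011 → c = 010111, weight = 4.
  m = 1011 → c = 001110, weight = 3.
  m = 0111 → c = 110001, weight = 3.
  m = 1111 → c = 101000, weight = 2.
Tally weights:
  weight 0: 1 codewords.
  weight 1: 2 codewords.
  weight 2: 3 codewords.
  weight 3: 4 codewords.
  weight 4: 3 codewords.
  weight 5: 2 codewords.
  weight 6: 1 codewords.
Minimum distance d = smallest w > 0 with A_w > 0 = 1.
Sanity: Σ A_w = 16 = 2^4 = 16 ✓.


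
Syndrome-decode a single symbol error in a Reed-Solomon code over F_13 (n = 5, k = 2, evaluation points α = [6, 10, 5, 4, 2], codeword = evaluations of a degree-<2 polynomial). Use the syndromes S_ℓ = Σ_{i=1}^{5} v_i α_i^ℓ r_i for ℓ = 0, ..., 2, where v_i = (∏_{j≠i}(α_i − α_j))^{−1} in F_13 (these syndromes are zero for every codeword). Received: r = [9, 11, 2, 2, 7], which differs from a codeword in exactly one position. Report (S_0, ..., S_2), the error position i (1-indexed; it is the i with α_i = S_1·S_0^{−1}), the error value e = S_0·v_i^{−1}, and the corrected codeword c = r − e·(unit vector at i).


S = (10, 1, 4), error at position 4, error magnitude e = 7, c = [9, 11, 2, 8, 7].

Step 1: column multipliers v_i = (∏_{j≠i}(α_i − α_j))^{−1} mod 13.
  i = 1 (α = 6): (6−10)(6−5)(6−4)(6−2) = (−4)·1·2·4 = −32 ≡ 7, so v_1 = 7^{−1} = 2 (mod 13).
  i = 2 (α = 10): (10−6)(10−5)(10−4)(10−2) = 4·5·6·8 = 960 ≡ 11, so v_2 = 11^{−1} = 6 (mod 13).
  i = 3 (α = 5): (5−6)(5−10)(5−4)(5−2) = (−1)·(−5)·1·3 = 15 ≡ 2, so v_3 = 2^{−1} = 7 (mod 13).
  i = 4 (α = 4): (4−6)(4−10)(4−5)(4−2) = (−2)·(−6)·(−1)·2 = −24 ≡ 2, so v_4 = 2^{−1} = 7 (mod 13).
  i = 5 (α = 2): (2−6)(2−10)(2−5)(2−4) = (−4)·(−8)·(−3)·(−2) = 192 ≡ 10, so v_5 = 10^{−1} = 4 (mod 13).
  v = [2, 6, 7, 7, 4].
Step 2: syndromes of r = [9, 11, 2, 2, 7] (all sums mod 13).
  S_0 = Σ v_i r_i = 2·9 + 6·11 + 7·2 + 7·2 + 4·7 = 140 ≡ 10.
  S_1 = Σ v_i α_i r_i = 2·6·9 + 6·10·11 + 7·5·2 + 7·4·2 + 4·2·7 = 950 ≡ 1.
  α_i^2 mod 13 = [10, 9, 12, 3, 4].
  S_2 = Σ v_i α_i^2 r_i = 2·10·9 + 6·9·11 + 7·12·2 + 7·3·2 + 4·4·7 = 1096 ≡ 4.
  S = (10, 1, 4) ≠ 0, so r is not a codeword (an error is present).
Step 3: locate the error. For a single error e at position i, S_ℓ = v_i·e·α_i^ℓ, so α_err = S_1/S_0.
  S_0^{−1} = 10^{−1} = 4 (mod 13), so α_err = 1·4 = 4 ≡ 4 = α_4. Error position i = 4.
  Consistency check: S_2/S_1 = 4·1 = 4 ≡ 4 = α_err ✓ (single-error assumption holds).
Step 4: error magnitude e = S_0/v_4 = S_0·∏_{j≠4}(α_4 − α_j) = 10·2 = 20 ≡ 7 (mod 13).
Step 5: correct position 4: c_4 = r_4 − e = 2 − 7 ≡ 8 (mod 13). Hence c = [9, 11, 2, 8, 7].
  Check: interpolating c through the α_i gives m(x) = 6 + 7·x (degree < 2) with m(α_i) = c_i for every i, so c is indeed a codeword.


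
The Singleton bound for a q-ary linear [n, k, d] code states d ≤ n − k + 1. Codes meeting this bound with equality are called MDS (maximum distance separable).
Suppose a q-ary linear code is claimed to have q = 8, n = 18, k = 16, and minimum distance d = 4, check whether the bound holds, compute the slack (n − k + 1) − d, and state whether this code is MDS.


Singleton RHS = n − k + 1 = 3, slack = -1, bound violated (no such code; not MDS).

Singleton bound: d ≤ n − k + 1.
Here n = 18, k = 16, so n − k + 1 = 3.
Given d = 4, check d ≤ 3: NO.
Slack = (n − k + 1) − d = -1.
The slack is negative: d = 4 exceeds n − k + 1 = 3 by 1, so the Singleton bound is violated and no linear [18, 16, 4]_8 code can exist. In particular it is not MDS (MDS requires d = n − k + 1 exactly).
Description: the claimed parameters are [18, 16, 4]_8; such a code would be impossible (violates the Singleton bound).


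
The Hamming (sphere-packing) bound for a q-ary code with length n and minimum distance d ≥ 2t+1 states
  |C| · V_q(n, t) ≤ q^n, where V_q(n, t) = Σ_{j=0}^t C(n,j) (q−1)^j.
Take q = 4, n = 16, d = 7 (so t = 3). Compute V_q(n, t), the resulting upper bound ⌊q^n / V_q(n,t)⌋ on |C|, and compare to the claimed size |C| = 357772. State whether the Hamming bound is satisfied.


V_q(n, t) = 16249, q^n = 4294967296, Hamming bound = 264321, |C| = 357772 > bound (violated).

Step 1: Compute V_q(n, t) = Σ_{j=0}^3 C(n, j) (q−1)^j.
  j = 0: C(16,0)·(3)^0 = 1·1 = 1.
  j = 1: C(16,1)·(3)^1 = 16·3 = 48.
  j = 2: C(16,2)·(3)^2 = 120·9 = 1080.
  j = 3: C(16,3)·(3)^3 = 560·27 = 15120.
  V_q(n, t) = 1 + 48 + 1080 + 15120 = 16249.
Step 2: q^n = 4^16 = 4294967296.
Step 3: Hamming bound ⌊q^n / V_q(n,t)⌋ = ⌊4294967296/16249⌋ = 264321.
Step 4: Compare |C| = 357772 to 264321: violated.
The claimed |C| lies above the Hamming bound, so no 4-ary code of length 16 with d ≥ 7 can have 357772 codewords.


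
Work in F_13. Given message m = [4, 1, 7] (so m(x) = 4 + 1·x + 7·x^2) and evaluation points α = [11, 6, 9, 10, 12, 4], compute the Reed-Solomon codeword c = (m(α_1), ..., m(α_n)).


c = [4, 2, 8, 12, 10, 3]

Message polynomial: m(x) = 4 + 1·x + 7·x^2 (mod 13).
For each evaluation point α_i, compute m(α_i) mod 13:
  α_1 = 11: Horner steps 7 → 0 → 4, so m(11) = 4.
  α_2 = 6: Horner steps 7 → 4 → 2, so m(6) = 2.
  α_3 = 9: Horner steps 7 → 12 → 8, so m(9) = 8.
  α_4 = 10: Horner steps 7 → 6 → 12, so m(10) = 12.
  α_5 = 12: Horner steps 7 → 7 → 10, so m(12) = 10.
  α_6 = 4: Horner steps 7 → 3 → 3, so m(4) = 3.
Codeword c = [4, 2, 8, 12, 10, 3] ∈ F_13^6.


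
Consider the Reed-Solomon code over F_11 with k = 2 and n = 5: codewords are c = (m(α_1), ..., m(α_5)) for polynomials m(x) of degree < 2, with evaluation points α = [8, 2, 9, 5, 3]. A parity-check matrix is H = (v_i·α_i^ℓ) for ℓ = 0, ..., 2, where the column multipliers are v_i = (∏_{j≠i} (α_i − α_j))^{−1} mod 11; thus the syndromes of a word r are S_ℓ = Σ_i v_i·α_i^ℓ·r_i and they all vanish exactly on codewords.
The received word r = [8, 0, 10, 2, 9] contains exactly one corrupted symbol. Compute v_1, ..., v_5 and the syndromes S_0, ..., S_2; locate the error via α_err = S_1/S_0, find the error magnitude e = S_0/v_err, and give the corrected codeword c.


S = (3, 6, 1), error at position 2, error magnitude e = 4, c = [8, 7, 10, 2, 9].

Step 1: column multipliers v_i = (∏_{j≠i}(α_i − α_j))^{−1} mod 11.
  i = 1 (α = 8): (8−2)(8−9)(8−5)(8−3) = 6·(−1)·3·5 = −90 ≡ 9, so v_1 = 9^{−1} = 5 (mod 11).
  i = 2 (α = 2): (2−8)(2−9)(2−5)(2−3) = (−6)·(−7)·(−3)·(−1) = 126 ≡ 5, so v_2 = 5^{−1} = 9 (mod 11).
  i = 3 (α = 9): (9−8)(9−2)(9−5)(9−3) = 1·7·4·6 = 168 ≡ 3, so v_3 = 3^{−1} = 4 (mod 11).
  i = 4 (α = 5): (5−8)(5−2)(5−9)(5−3) = (−3)·3·(−4)·2 = 72 ≡ 6, so v_4 = 6^{−1} = 2 (mod 11).
  i = 5 (α = 3): (3−8)(3−2)(3−9)(3−5) = (−5)·1·(−6)·(−2) = −60 ≡ 6, so v_5 = 6^{−1} = 2 (mod 11).
  v = [5, 9, 4, 2, 2].
Step 2: syndromes of r = [8, 0, 10, 2, 9] (all sums mod 11).
  S_0 = Σ v_i r_i = 5·8 + 9·0 + 4·10 + 2·2 + 2·9 = 102 ≡ 3.
  S_1 = Σ v_i α_i r_i = 5·8·8 + 9·2·0 + 4·9·10 + 2·5·2 + 2·3·9 = 754 ≡ 6.
  α_i^2 mod 11 = [9, 4, 4, 3, 9].
  S_2 = Σ v_i α_i^2 r_i = 5·9·8 + 9·4·0 + 4·4·10 + 2·3·2 + 2·9·9 = 694 ≡ 1.
  S = (3, 6, 1) ≠ 0, so r is not a codeword (an error is present).
Step 3: locate the error. For a single error e at position i, S_ℓ = v_i·e·α_i^ℓ, so α_err = S_1/S_0.
  S_0^{−1} = 3^{−1} = 4 (mod 11), so α_err = 6·4 = 24 ≡ 2 = α_2. Error position i = 2.
  Consistency check: S_2/S_1 = 1·2 = 2 ≡ 2 = α_err ✓ (single-error assumption holds).
Step 4: error magnitude e = S_0/v_2 = S_0·∏_{j≠2}(α_2 − α_j) = 3·5 = 15 ≡ 4 (mod 11).
Step 5: correct position 2: c_2 = r_2 − e = 0 − 4 ≡ 7 (mod 11). Hence c = [8, 7, 10, 2, 9].
  Check: interpolating c through the α_i gives m(x) = 3 + 2·x (degree < 2) with m(α_i) = c_i for every i, so c is indeed a codeword.


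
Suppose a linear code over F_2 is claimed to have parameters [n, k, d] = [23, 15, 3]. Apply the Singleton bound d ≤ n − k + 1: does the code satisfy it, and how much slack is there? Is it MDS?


Singleton RHS = n − k + 1 = 9, slack = 6, bound satisfied, not MDS.

Singleton bound: d ≤ n − k + 1.
Here n = 23, k = 15, so n − k + 1 = 9.
Given d = 3, check d ≤ 9: YES.
Slack = (n − k + 1) − d = 6.
The code is NOT MDS (slack = 6 > 0).
Description: the claimed parameters are [23, 15, 3]_2; such a code would be non-MDS.


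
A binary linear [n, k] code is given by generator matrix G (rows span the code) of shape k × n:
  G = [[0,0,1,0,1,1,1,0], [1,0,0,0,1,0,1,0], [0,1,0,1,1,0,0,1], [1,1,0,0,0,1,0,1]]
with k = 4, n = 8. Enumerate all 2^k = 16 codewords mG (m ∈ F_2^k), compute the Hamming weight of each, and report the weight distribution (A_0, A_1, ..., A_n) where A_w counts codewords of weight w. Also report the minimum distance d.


Weight distribution: A_0 = 1, A_3 = 5, A_4 = 5, A_5 = 2, A_6 = 2, A_7 = 1. Minimum distance d = 3.

Enumerate all 2^4 = 16 messages m ∈ F_2^4.
For each, compute codeword c = mG in F_2^8, then tally its weight.
  m = 0000 → c = 00000000, weight = 0.
  m = 1000 → c = 00101110, weight = 4.
  m = 0100 → c = 10001010, weight = 3.
  m = 1100 → c = 10100100, weight = 3.
  m = 0010 → c = 01011001, weight = 4.
  m = 1010 → c = 01110111, weight = 6.
  m = 0110 → c = 11010011, weight = 5.
  m = 1110 → c = 11111101, weight = 7.
  m = 0001 → c = 11000101, weight = 4.
  m = 1001 → c = 11101011, weight = 6.
  m = 0101 → c = 01001111, weight = 5.
  m = 1101 → c = 01100001, weight = 3.
  m = 0011 → c = 10011100, weight = 4.
  m = 1011 → c = 10110010, weight = 4.
  m = 0111 → c = 00010110, weight = 3.
  m = 1111 → c = 00111000, weight = 3.
Tally weights:
  weight 0: 1 codewords.
  weight 3: 5 codewords.
  weight 4: 5 codewords.
  weight 5: 2 codewords.
  weight 6: 2 codewords.
  weight 7: 1 codewords.
Minimum distance d = smallest w > 0 with A_w > 0 = 3.
Sanity: Σ A_w = 16 = 2^4 = 16 ✓.


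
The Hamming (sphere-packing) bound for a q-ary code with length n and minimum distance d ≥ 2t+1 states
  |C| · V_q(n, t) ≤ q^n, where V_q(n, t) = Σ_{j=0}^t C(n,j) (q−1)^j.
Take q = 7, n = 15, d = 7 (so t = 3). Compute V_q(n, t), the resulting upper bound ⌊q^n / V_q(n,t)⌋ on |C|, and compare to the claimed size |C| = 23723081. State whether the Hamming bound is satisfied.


V_q(n, t) = 102151, q^n = 4747561509943, Hamming bound = 46475918, |C| = 23723081 ≤ bound (satisfied).

Step 1: Compute V_q(n, t) = Σ_{j=0}^3 C(n, j) (q−1)^j.
  j = 0: C(15,0)·(6)^0 = 1·1 = 1.
  j = 1: C(15,1)·(6)^1 = 15·6 = 90.
  j = 2: C(15,2)·(6)^2 = 105·36 = 3780.
  j = 3: C(15,3)·(6)^3 = 455·216 = 98280.
  V_q(n, t) = 1 + 90 + 3780 + 98280 = 102151.
Step 2: q^n = 7^15 = 4747561509943.
Step 3: Hamming bound ⌊q^n / V_q(n,t)⌋ = ⌊4747561509943/102151⌋ = 46475918.
Step 4: Compare |C| = 23723081 to 46475918: satisfied.
The claimed |C| lies below the Hamming bound.


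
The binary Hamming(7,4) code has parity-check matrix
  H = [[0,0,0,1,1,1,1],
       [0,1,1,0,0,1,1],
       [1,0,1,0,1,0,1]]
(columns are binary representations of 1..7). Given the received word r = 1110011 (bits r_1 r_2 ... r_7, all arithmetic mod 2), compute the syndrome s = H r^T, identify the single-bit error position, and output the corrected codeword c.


s = (0, 0, 1)^T, error position = 1, corrected codeword c = 0110011

Compute s = H r^T mod 2 one row at a time:
  s_1 = 0 + 0 + 1 + 1 = 2 ≡ 0 (mod 2).
  s_2 = 1 + 1 + 1 + 1 = 4 ≡ 0 (mod 2).
  s_3 = 1 + 1 + 0 + 1 = 3 ≡ 1 (mod 2).
s = (0, 0, 1)^T — this equals column 1 of H (binary 001), so error is at position 1.
Correct: flip bit 1 of r = 1110011 to get c = 0110011.


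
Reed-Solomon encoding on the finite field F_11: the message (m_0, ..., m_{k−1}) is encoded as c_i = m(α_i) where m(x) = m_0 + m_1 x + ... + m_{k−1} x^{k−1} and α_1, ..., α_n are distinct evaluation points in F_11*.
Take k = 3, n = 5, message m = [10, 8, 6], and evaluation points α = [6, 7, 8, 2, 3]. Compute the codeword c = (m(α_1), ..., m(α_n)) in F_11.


c = [10, 8, 7, 6, 0]

Message polynomial: m(x) = 10 + 8·x + 6·x^2 (mod 11).
For each evaluation point α_i, compute m(α_i) mod 11:
  α_1 = 6: Horner steps 6 → 0 → 10, so m(6) = 10.
  α_2 = 7: Horner steps 6 → 6 → 8, so m(7) = 8.
  α_3 = 8: Horner steps 6 → 1 → 7, so m(8) = 7.
  α_4 = 2: Horner steps 6 → 9 → 6, so m(2) = 6.
  α_5 = 3: Horner steps 6 → 4 → 0, so m(3) = 0.
Codeword c = [10, 8, 7, 6, 0] ∈ F_11^5.


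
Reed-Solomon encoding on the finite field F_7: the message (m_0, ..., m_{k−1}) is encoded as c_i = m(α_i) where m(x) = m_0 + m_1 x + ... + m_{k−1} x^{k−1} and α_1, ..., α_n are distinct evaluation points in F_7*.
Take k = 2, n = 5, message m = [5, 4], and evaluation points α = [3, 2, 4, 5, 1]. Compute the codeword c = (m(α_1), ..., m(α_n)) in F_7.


c = [3, 6, 0, 4, 2]

Message polynomial: m(x) = 5 + 4·x (mod 7).
For each evaluation point α_i, compute m(α_i) mod 7:
  α_1 = 3: Horner steps 4 → 3, so m(3) = 3.
  α_2 = 2: Horner steps 4 → 6, so m(2) = 6.
  α_3 = 4: Horner steps 4 → 0, so m(4) = 0.
  α_4 = 5: Horner steps 4 → 4, so m(5) = 4.
  α_5 = 1: Horner steps 4 → 2, so m(1) = 2.
Codeword c = [3, 6, 0, 4, 2] ∈ F_7^5.


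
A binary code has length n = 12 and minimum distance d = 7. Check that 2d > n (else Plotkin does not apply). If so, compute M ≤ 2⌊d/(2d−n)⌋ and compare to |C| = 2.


Plotkin bound M ≤ 6; given |C| = 2 ≤ bound (satisfied).

Check applicability: 2d = 14, n = 12.
2d − n = 2 > 0, so Plotkin applies.
Compute d/(2d−n) = 7/2 ≈ 3.5000.
⌊d/(2d−n)⌋ = 3.
Plotkin bound: M ≤ 2·3 = 6.
Given |C| = 2, check: satisfied.
This |C| is below the Plotkin bound.


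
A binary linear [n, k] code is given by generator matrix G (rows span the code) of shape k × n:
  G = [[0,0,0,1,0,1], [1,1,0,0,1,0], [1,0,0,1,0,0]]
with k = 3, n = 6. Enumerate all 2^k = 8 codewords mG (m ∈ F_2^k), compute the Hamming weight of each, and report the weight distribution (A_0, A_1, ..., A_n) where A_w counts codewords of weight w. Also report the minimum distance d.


Weight distribution: A_0 = 1, A_2 = 3, A_3 = 3, A_5 = 1. Minimum distance d = 2.

Enumerate all 2^3 = 8 messages m ∈ F_2^3.
For each, compute codeword c = mG in F_2^6, then tally its weight.
  m = 000 → c = 000000, weight = 0.
  m = 100 → c = 000101, weight = 2.
  m = 010 → c = 110010, weight = 3.
  m = 110 → c = 110111, weight = 5.
  m = 001 → c = 100100, weight = 2.
  m = 101 → c = 100001, weight = 2.
  m = 011 → c = 010110, weight = 3.
  m = 111 → c = 010011, weight = 3.
Tally weights:
  weight 0: 1 codewords.
  weight 2: 3 codewords.
  weight 3: 3 codewords.
  weight 5: 1 codewords.
Minimum distance d = smallest w > 0 with A_w > 0 = 2.
Sanity: Σ A_w = 8 = 2^3 = 8 ✓.


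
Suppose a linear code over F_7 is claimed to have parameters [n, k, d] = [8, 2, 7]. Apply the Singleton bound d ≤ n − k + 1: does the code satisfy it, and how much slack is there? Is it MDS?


Singleton RHS = n − k + 1 = 7, slack = 0, bound satisfied, MDS.

Singleton bound: d ≤ n − k + 1.
Here n = 8, k = 2, so n − k + 1 = 7.
Given d = 7, check d ≤ 7: YES.
Slack = (n − k + 1) − d = 0.
The code is MDS (slack = 0).
Description: the claimed parameters are [8, 2, 7]_7; such a code would be MDS (meets Singleton bound).


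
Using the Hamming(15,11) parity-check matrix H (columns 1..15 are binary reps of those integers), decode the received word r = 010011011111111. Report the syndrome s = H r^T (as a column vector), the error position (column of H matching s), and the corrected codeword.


s = (0, 0, 0, 1)^T, error position = 1, corrected codeword c = 110011011111111

Compute s = H r^T mod 2 one row at a time:
  s_1 = 1 + 1 + 1 + 1 + 1 + 1 + 1 + 1 = 8 ≡ 0 (mod 2).
  s_2 = 0 + 1 + 1 + 0 + 1 + 1 + 1 + 1 = 6 ≡ 0 (mod 2).
  s_3 = 1 + 0 + 1 + 0 + 1 + 1 + 1 + 1 = 6 ≡ 0 (mod 2).
  s_4 = 0 + 0 + 1 + 0 + 1 + 1 + 1 + 1 = 5 ≡ 1 (mod 2).
s = (0, 0, 0, 1)^T — this equals column 1 of H (binary 0001), so error is at position 1.
Correct: flip bit 1 of r = 010011011111111 to get c = 110011011111111.


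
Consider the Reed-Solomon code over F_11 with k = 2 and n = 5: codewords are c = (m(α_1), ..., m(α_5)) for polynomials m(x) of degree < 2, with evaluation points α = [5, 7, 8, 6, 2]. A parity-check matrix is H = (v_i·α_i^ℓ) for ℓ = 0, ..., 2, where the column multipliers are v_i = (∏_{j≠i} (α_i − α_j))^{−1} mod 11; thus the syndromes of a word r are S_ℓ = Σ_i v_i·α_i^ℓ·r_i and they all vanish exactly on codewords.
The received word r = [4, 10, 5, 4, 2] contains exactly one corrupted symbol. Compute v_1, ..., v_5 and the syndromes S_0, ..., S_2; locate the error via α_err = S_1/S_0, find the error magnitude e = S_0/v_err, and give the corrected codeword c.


S = (7, 2, 10), error at position 1, error magnitude e = 6, c = [9, 10, 5, 4, 2].

Step 1: column multipliers v_i = (∏_{j≠i}(α_i − α_j))^{−1} mod 11.
  i = 1 (α = 5): (5−7)(5−8)(5−6)(5−2) = (−2)·(−3)·(−1)·3 = −18 ≡ 4, so v_1 = 4^{−1} = 3 (mod 11).
  i = 2 (α = 7): (7−5)(7−8)(7−6)(7−2) = 2·(−1)·1·5 = −10 ≡ 1, so v_2 = 1^{−1} = 1 (mod 11).
  i = 3 (α = 8): (8−5)(8−7)(8−6)(8−2) = 3·1·2·6 = 36 ≡ 3, so v_3 = 3^{−1} = 4 (mod 11).
  i = 4 (α = 6): (6−5)(6−7)(6−8)(6−2) = 1·(−1)·(−2)·4 = 8 ≡ 8, so v_4 = 8^{−1} = 7 (mod 11).
  i = 5 (α = 2): (2−5)(2−7)(2−8)(2−6) = (−3)·(−5)·(−6)·(−4) = 360 ≡ 8, so v_5 = 8^{−1} = 7 (mod 11).
  v = [3, 1, 4, 7, 7].
Step 2: syndromes of r = [4, 10, 5, 4, 2] (all sums mod 11).
  S_0 = Σ v_i r_i = 3·4 + 1·10 + 4·5 + 7·4 + 7·2 = 84 ≡ 7.
  S_1 = Σ v_i α_i r_i = 3·5·4 + 1·7·10 + 4·8·5 + 7·6·4 + 7·2·2 = 486 ≡ 2.
  α_i^2 mod 11 = [3, 5, 9, 3, 4].
  S_2 = Σ v_i α_i^2 r_i = 3·3·4 + 1·5·10 + 4·9·5 + 7·3·4 + 7·4·2 = 406 ≡ 10.
  S = (7, 2, 10) ≠ 0, so r is not a codeword (an error is present).
Step 3: locate the error. For a single error e at position i, S_ℓ = v_i·e·α_i^ℓ, so α_err = S_1/S_0.
  S_0^{−1} = 7^{−1} = 8 (mod 11), so α_err = 2·8 = 16 ≡ 5 = α_1. Error position i = 1.
  Consistency check: S_2/S_1 = 10·6 = 60 ≡ 5 = α_err ✓ (single-error assumption holds).
Step 4: error magnitude e = S_0/v_1 = S_0·∏_{j≠1}(α_1 − α_j) = 7·4 = 28 ≡ 6 (mod 11).
Step 5: correct position 1: c_1 = r_1 − e = 4 − 6 ≡ 9 (mod 11). Hence c = [9, 10, 5, 4, 2].
  Check: interpolating c through the α_i gives m(x) = 1 + 6·x (degree < 2) with m(α_i) = c_i for every i, so c is indeed a codeword.


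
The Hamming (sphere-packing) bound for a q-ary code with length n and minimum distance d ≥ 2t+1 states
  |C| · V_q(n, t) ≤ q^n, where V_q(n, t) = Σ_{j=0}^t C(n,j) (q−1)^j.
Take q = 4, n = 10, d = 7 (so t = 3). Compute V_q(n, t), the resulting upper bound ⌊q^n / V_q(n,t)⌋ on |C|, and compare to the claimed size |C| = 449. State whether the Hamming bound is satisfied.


V_q(n, t) = 3676, q^n = 1048576, Hamming bound = 285, |C| = 449 > bound (violated).

Step 1: Compute V_q(n, t) = Σ_{j=0}^3 C(n, j) (q−1)^j.
  j = 0: C(10,0)·(3)^0 = 1·1 = 1.
  j = 1: C(10,1)·(3)^1 = 10·3 = 30.
  j = 2: C(10,2)·(3)^2 = 45·9 = 405.
  j = 3: C(10,3)·(3)^3 = 120·27 = 3240.
  V_q(n, t) = 1 + 30 + 405 + 3240 = 3676.
Step 2: q^n = 4^10 = 1048576.
Step 3: Hamming bound ⌊q^n / V_q(n,t)⌋ = ⌊1048576/3676⌋ = 285.
Step 4: Compare |C| = 449 to 285: violated.
The claimed |C| lies above the Hamming bound, so no 4-ary code of length 10 with d ≥ 7 can have 449 codewords.


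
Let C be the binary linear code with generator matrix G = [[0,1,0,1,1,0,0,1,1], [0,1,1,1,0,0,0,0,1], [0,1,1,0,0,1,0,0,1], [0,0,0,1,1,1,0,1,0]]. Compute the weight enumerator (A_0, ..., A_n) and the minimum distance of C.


Weight distribution: A_0 = 1, A_1 = 1, A_2 = 2, A_3 = 4, A_4 = 3, A_5 = 3, A_6 = 2. Minimum distance d = 1.

Enumerate all 2^4 = 16 messages m ∈ F_2^4.
For each, compute codeword c = mG in F_2^9, then tally its weight.
  m = 0000 → c = 000000000, weight = 0.
  m = 1000 → c = 010110011, weight = 5.
  m = 0100 → c = 011100001, weight = 4.
  m = 1100 → c = 001010010, weight = 3.
  m = 0010 → c = 011001001, weight = 4.
  m = 1010 → c = 001111010, weight = 5.
  m = 0110 → c = 000101000, weight = 2.
  m = 1110 → c = 010011011, weight = 5.
  m = 0001 → c = 000111010, weight = 4.
  m = 1001 → c = 010001001, weight = 3.
  m = 0101 → c = 011011011, weight = 6.
  m = 1101 → c = 001101000, weight = 3.
  m = 0011 → c = 011110011, weight = 6.
  m = 1011 → c = 001000000, weight = 1.
  m = 0111 → c = 000010010, weight = 2.
  m = 1111 → c = 010100001, weight = 3.
Tally weights:
  weight 0: 1 codewords.
  weight 1: 1 codewords.
  weight 2: 2 codewords.
  weight 3: 4 codewords.
  weight 4: 3 codewords.
  weight 5: 3 codewords.
  weight 6: 2 codewords.
Minimum distance d = smallest w > 0 with A_w > 0 = 1.
Sanity: Σ A_w = 16 = 2^4 = 16 ✓.


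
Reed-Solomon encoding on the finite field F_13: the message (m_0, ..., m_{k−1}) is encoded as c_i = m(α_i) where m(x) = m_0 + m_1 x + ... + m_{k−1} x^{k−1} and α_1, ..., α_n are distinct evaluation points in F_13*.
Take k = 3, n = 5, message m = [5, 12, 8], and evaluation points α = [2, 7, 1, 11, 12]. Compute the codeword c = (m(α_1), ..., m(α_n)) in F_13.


c = [9, 0, 12, 0, 1]

Message polynomial: m(x) = 5 + 12·x + 8·x^2 (mod 13).
For each evaluation point α_i, compute m(α_i) mod 13:
  α_1 = 2: Horner steps 8 → 2 → 9, so m(2) = 9.
  α_2 = 7: Horner steps 8 → 3 → 0, so m(7) = 0.
  α_3 = 1: Horner steps 8 → 7 → 12, so m(1) = 12.
  α_4 = 11: Horner steps 8 → 9 → 0, so m(11) = 0.
  α_5 = 12: Horner steps 8 → 4 → 1, so m(12) = 1.
Codeword c = [9, 0, 12, 0, 1] ∈ F_13^5.


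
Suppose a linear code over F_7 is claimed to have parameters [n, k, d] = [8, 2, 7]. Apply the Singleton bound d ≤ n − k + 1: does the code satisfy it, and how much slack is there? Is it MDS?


Singleton RHS = n − k + 1 = 7, slack = 0, bound satisfied, MDS.

Singleton bound: d ≤ n − k + 1.
Here n = 8, k = 2, so n − k + 1 = 7.
Given d = 7, check d ≤ 7: YES.
Slack = (n − k + 1) − d = 0.
The code is MDS (slack = 0).
Description: the claimed parameters are [8, 2, 7]_7; such a code would be MDS (meets Singleton bound).


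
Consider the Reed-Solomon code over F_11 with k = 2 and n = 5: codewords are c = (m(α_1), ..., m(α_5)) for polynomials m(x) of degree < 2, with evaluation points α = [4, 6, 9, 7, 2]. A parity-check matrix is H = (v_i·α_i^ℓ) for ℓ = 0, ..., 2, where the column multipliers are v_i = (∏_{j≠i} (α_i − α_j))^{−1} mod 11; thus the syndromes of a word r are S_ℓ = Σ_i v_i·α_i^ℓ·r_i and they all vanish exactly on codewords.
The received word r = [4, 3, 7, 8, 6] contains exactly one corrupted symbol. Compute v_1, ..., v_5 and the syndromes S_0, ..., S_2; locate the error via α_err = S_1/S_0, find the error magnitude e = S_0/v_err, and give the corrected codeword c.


S = (9, 7, 3), error at position 5, error magnitude e = 1, c = [4, 3, 7, 8, 5].

Step 1: column multipliers v_i = (∏_{j≠i}(α_i − α_j))^{−1} mod 11.
  i = 1 (α = 4): (4−6)(4−9)(4−7)(4−2) = (−2)·(−5)·(−3)·2 = −60 ≡ 6, so v_1 = 6^{−1} = 2 (mod 11).
  i = 2 (α = 6): (6−4)(6−9)(6−7)(6−2) = 2·(−3)·(−1)·4 = 24 ≡ 2, so v_2 = 2^{−1} = 6 (mod 11).
  i = 3 (α = 9): (9−4)(9−6)(9−7)(9−2) = 5·3·2·7 = 210 ≡ 1, so v_3 = 1^{−1} = 1 (mod 11).
  i = 4 (α = 7): (7−4)(7−6)(7−9)(7−2) = 3·1·(−2)·5 = −30 ≡ 3, so v_4 = 3^{−1} = 4 (mod 11).
  i = 5 (α = 2): (2−4)(2−6)(2−9)(2−7) = (−2)·(−4)·(−7)·(−5) = 280 ≡ 5, so v_5 = 5^{−1} = 9 (mod 11).
  v = [2, 6, 1, 4, 9].
Step 2: syndromes of r = [4, 3, 7, 8, 6] (all sums mod 11).
  S_0 = Σ v_i r_i = 2·4 + 6·3 + 1·7 + 4·8 + 9·6 = 119 ≡ 9.
  S_1 = Σ v_i α_i r_i = 2·4·4 + 6·6·3 + 1·9·7 + 4·7·8 + 9·2·6 = 535 ≡ 7.
  α_i^2 mod 11 = [5, 3, 4, 5, 4].
  S_2 = Σ v_i α_i^2 r_i = 2·5·4 + 6·3·3 + 1·4·7 + 4·5·8 + 9·4·6 = 498 ≡ 3.
  S = (9, 7, 3) ≠ 0, so r is not a codeword (an error is present).
Step 3: locate the error. For a single error e at position i, S_ℓ = v_i·e·α_i^ℓ, so α_err = S_1/S_0.
  S_0^{−1} = 9^{−1} = 5 (mod 11), so α_err = 7·5 = 35 ≡ 2 = α_5. Error position i = 5.
  Consistency check: S_2/S_1 = 3·8 = 24 ≡ 2 = α_err ✓ (single-error assumption holds).
Step 4: error magnitude e = S_0/v_5 = S_0·∏_{j≠5}(α_5 − α_j) = 9·5 = 45 ≡ 1 (mod 11).
Step 5: correct position 5: c_5 = r_5 − e = 6 − 1 ≡ 5 (mod 11). Hence c = [4, 3, 7, 8, 5].
  Check: interpolating c through the α_i gives m(x) = 6 + 5·x (degree < 2) with m(α_i) = c_i for every i, so c is indeed a codeword.


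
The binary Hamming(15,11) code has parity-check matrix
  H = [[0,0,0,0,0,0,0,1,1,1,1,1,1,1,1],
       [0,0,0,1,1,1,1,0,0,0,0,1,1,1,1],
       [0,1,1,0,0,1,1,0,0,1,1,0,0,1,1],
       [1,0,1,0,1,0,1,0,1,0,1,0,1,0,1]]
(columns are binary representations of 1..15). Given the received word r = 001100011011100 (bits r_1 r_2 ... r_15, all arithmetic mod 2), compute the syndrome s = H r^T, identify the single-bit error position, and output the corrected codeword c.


s = (1, 1, 0, 0)^T, error position = 12, corrected codeword c = 001100011010100

Compute s = H r^T mod 2 one row at a time:
  s_1 = 1 + 1 + 0 + 1 + 1 + 1 + 0 + 0 = 5 ≡ 1 (mod 2).
  s_2 = 1 + 0 + 0 + 0 + 1 + 1 + 0 + 0 = 3 ≡ 1 (mod 2).
  s_3 = 0 + 1 + 0 + 0 + 0 + 1 + 0 + 0 = 2 ≡ 0 (mod 2).
  s_4 = 0 + 1 + 0 + 0 + 1 + 1 + 1 + 0 = 4 ≡ 0 (mod 2).
s = (1, 1, 0, 0)^T — this equals column 12 of H (binary 1100), so error is at position 12.
Correct: flip bit 12 of r = 001100011011100 to get c = 001100011010100.


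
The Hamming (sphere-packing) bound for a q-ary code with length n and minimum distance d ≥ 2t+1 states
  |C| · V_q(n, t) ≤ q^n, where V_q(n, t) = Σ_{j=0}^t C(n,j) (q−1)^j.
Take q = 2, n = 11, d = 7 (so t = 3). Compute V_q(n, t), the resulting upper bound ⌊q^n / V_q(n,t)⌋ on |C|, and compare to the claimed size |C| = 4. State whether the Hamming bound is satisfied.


V_q(n, t) = 232, q^n = 2048, Hamming bound = 8, |C| = 4 ≤ bound (satisfied).

Step 1: Compute V_q(n, t) = Σ_{j=0}^3 C(n, j) (q−1)^j.
  j = 0: C(11,0)·(1)^0 = 1·1 = 1.
  j = 1: C(11,1)·(1)^1 = 11·1 = 11.
  j = 2: C(11,2)·(1)^2 = 55·1 = 55.
  j = 3: C(11,3)·(1)^3 = 165·1 = 165.
  V_q(n, t) = 1 + 11 + 55 + 165 = 232.
Step 2: q^n = 2^11 = 2048.
Step 3: Hamming bound ⌊q^n / V_q(n,t)⌋ = ⌊2048/232⌋ = 8.
Step 4: Compare |C| = 4 to 8: satisfied.
The claimed |C| lies below the Hamming bound.


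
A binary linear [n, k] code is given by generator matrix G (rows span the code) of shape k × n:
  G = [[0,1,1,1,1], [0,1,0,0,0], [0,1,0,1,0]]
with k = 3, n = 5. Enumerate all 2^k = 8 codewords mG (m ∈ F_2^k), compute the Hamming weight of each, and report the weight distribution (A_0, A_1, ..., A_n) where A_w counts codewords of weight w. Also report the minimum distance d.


Weight distribution: A_0 = 1, A_1 = 2, A_2 = 2, A_3 = 2, A_4 = 1. Minimum distance d = 1.

Enumerate all 2^3 = 8 messages m ∈ F_2^3.
For each, compute codeword c = mG in F_2^5, then tally its weight.
  m = 000 → c = 00000, weight = 0.
  m = 100 → c = 01111, weight = 4.
  m = 010 → c = 01000, weight = 1.
  m = 110 → c = 00111, weight = 3.
  m = 001 → c = 01010, weight = 2.
  m = 101 → c = 00101, weight = 2.
  m = 011 → c = 00010, weight = 1.
  m = 111 → c = 01101, weight = 3.
Tally weights:
  weight 0: 1 codewords.
  weight 1: 2 codewords.
  weight 2: 2 codewords.
  weight 3: 2 codewords.
  weight 4: 1 codewords.
Minimum distance d = smallest w > 0 with A_w > 0 = 1.
Sanity: Σ A_w = 8 = 2^3 = 8 ✓.


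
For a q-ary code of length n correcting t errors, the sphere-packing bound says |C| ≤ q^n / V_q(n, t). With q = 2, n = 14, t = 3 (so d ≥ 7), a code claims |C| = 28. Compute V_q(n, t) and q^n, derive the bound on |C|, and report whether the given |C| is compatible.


V_q(n, t) = 470, q^n = 16384, Hamming bound = 34, |C| = 28 ≤ bound (satisfied).

Step 1: Compute V_q(n, t) = Σ_{j=0}^3 C(n, j) (q−1)^j.
  j = 0: C(14,0)·(1)^0 = 1·1 = 1.
  j = 1: C(14,1)·(1)^1 = 14·1 = 14.
  j = 2: C(14,2)·(1)^2 = 91·1 = 91.
  j = 3: C(14,3)·(1)^3 = 364·1 = 364.
  V_q(n, t) = 1 + 14 + 91 + 364 = 470.
Step 2: q^n = 2^14 = 16384.
Step 3: Hamming bound ⌊q^n / V_q(n,t)⌋ = ⌊16384/470⌋ = 34.
Step 4: Compare |C| = 28 to 34: satisfied.
The claimed |C| lies below the Hamming bound.


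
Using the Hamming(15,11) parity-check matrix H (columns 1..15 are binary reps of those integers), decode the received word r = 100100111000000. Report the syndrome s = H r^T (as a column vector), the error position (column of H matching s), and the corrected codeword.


s = (0, 0, 1, 1)^T, error position = 3, corrected codeword c = 101100111000000

Compute s = H r^T mod 2 one row at a time:
  s_1 = 1 + 1 + 0 + 0 + 0 + 0 + 0 + 0 = 2 ≡ 0 (mod 2).
  s_2 = 1 + 0 + 0 + 1 + 0 + 0 + 0 + 0 = 2 ≡ 0 (mod 2).
  s_3 = 0 + 0 + 0 + 1 + 0 + 0 + 0 + 0 = 1 ≡ 1 (mod 2).
  s_4 = 1 + 0 + 0 + 1 + 1 + 0 + 0 + 0 = 3 ≡ 1 (mod 2).
s = (0, 0, 1, 1)^T — this equals column 3 of H (binary 0011), so error is at position 3.
Correct: flip bit 3 of r = 100100111000000 to get c = 101100111000000.


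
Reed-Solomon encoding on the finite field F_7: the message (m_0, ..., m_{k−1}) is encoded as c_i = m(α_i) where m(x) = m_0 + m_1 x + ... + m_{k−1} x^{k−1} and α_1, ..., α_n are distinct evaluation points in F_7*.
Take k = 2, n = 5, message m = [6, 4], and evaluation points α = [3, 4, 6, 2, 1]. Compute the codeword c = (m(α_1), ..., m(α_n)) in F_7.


c = [4, 1, 2, 0, 3]

Message polynomial: m(x) = 6 + 4·x (mod 7).
For each evaluation point α_i, compute m(α_i) mod 7:
  α_1 = 3: Horner steps 4 → 4, so m(3) = 4.
  α_2 = 4: Horner steps 4 → 1, so m(4) = 1.
  α_3 = 6: Horner steps 4 → 2, so m(6) = 2.
  α_4 = 2: Horner steps 4 → 0, so m(2) = 0.
  α_5 = 1: Horner steps 4 → 3, so m(1) = 3.
Codeword c = [4, 1, 2, 0, 3] ∈ F_7^5.


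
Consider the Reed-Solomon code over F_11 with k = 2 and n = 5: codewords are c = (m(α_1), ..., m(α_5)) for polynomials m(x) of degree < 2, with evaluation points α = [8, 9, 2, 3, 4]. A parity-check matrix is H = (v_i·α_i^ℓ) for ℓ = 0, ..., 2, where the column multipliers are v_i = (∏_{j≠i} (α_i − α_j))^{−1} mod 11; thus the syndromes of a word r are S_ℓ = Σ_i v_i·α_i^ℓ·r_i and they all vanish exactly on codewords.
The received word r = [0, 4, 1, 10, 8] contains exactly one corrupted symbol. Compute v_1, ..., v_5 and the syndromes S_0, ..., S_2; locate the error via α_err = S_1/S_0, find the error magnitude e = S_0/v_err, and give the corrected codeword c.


S = (6, 10, 2), error at position 2, error magnitude e = 6, c = [0, 9, 1, 10, 8].

Step 1: column multipliers v_i = (∏_{j≠i}(α_i − α_j))^{−1} mod 11.
  i = 1 (α = 8): (8−9)(8−2)(8−3)(8−4) = (−1)·6·5·4 = −120 ≡ 1, so v_1 = 1^{−1} = 1 (mod 11).
  i = 2 (α = 9): (9−8)(9−2)(9−3)(9−4) = 1·7·6·5 = 210 ≡ 1, so v_2 = 1^{−1} = 1 (mod 11).
  i = 3 (α = 2): (2−8)(2−9)(2−3)(2−4) = (−6)·(−7)·(−1)·(−2) = 84 ≡ 7, so v_3 = 7^{−1} = 8 (mod 11).
  i = 4 (α = 3): (3−8)(3−9)(3−2)(3−4) = (−5)·(−6)·1·(−1) = −30 ≡ 3, so v_4 = 3^{−1} = 4 (mod 11).
  i = 5 (α = 4): (4−8)(4−9)(4−2)(4−3) = (−4)·(−5)·2·1 = 40 ≡ 7, so v_5 = 7^{−1} = 8 (mod 11).
  v = [1, 1, 8, 4, 8].
Step 2: syndromes of r = [0, 4, 1, 10, 8] (all sums mod 11).
  S_0 = Σ v_i r_i = 1·0 + 1·4 + 8·1 + 4·10 + 8·8 = 116 ≡ 6.
  S_1 = Σ v_i α_i r_i = 1·8·0 + 1·9·4 + 8·2·1 + 4·3·10 + 8·4·8 = 428 ≡ 10.
  α_i^2 mod 11 = [9, 4, 4, 9, 5].
  S_2 = Σ v_i α_i^2 r_i = 1·9·0 + 1·4·4 + 8·4·1 + 4·9·10 + 8·5·8 = 728 ≡ 2.
  S = (6, 10, 2) ≠ 0, so r is not a codeword (an error is present).
Step 3: locate the error. For a single error e at position i, S_ℓ = v_i·e·α_i^ℓ, so α_err = S_1/S_0.
  S_0^{−1} = 6^{−1} = 2 (mod 11), so α_err = 10·2 = 20 ≡ 9 = α_2. Error position i = 2.
  Consistency check: S_2/S_1 = 2·10 = 20 ≡ 9 = α_err ✓ (single-error assumption holds).
Step 4: error magnitude e = S_0/v_2 = S_0·∏_{j≠2}(α_2 − α_j) = 6·1 = 6 ≡ 6 (mod 11).
Step 5: correct position 2: c_2 = r_2 − e = 4 − 6 ≡ 9 (mod 11). Hence c = [0, 9, 1, 10, 8].
  Check: interpolating c through the α_i gives m(x) = 5 + 9·x (degree < 2) with m(α_i) = c_i for every i, so c is indeed a codeword.
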